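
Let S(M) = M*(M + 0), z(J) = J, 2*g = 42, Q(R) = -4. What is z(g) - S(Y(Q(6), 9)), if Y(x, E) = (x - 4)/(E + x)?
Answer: 461/25 ≈ 18.440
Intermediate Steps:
g = 21 (g = (1/2)*42 = 21)
Y(x, E) = (-4 + x)/(E + x)
S(M) = M**2 (S(M) = M*M = M**2)
z(g) - S(Y(Q(6), 9)) = 21 - ((-4 - 4)/(9 - 4))**2 = 21 - (-8/5)**2 = 21 - 1*64/25 = 21 - 64/25 = 461/25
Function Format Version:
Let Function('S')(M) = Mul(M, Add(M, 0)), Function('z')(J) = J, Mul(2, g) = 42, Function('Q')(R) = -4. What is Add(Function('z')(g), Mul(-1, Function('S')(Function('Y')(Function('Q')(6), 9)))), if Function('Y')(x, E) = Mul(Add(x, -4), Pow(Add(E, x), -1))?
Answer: Rational(461, 25) ≈ 18.440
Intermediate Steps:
g = 21 (g = Mul(Rational(1, 2), 42) = 21)
Function('Y')(x, E) = Mul(Pow(Add(E, x), -1), Add(-4, x)) (Function('Y')(x, E) = Mul(Add(-4, x), Pow(Add(E, x), -1)) = Mul(Pow(Add(E, x), -1), Add(-4, x)))
Function('S')(M) = Pow(M, 2) (Function('S')(M) = Mul(M, M) = Pow(M, 2))
Add(Function('z')(g), Mul(-1, Function('S')(Function('Y')(Function('Q')(6), 9)))) = Add(21, Mul(-1, Pow(Mul(Pow(Add(9, -4), -1), Add(-4, -4)), 2))) = Add(21, Mul(-1, Pow(Mul(Pow(5, -1), -8), 2))) = Add(21, Mul(-1, Pow(Mul(Rational(1, 5), -8), 2))) = Add(21, Mul(-1, Pow(Rational(-8, 5), 2))) = Add(21, Mul(-1, Rational(64, 25))) = Add(21, Rational(-64, 25)) = Rational(461, 25)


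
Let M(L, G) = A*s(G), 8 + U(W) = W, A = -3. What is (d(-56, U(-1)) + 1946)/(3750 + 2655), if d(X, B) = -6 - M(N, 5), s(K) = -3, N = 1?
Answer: 1931/6405 ≈ 0.30148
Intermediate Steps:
U(W) = -8 + W
M(L, G) = 9 (M(L, G) = -3*(-3) = 9)
d(X, B) = -15 (d(X, B) = -6 - 1*9 = -6 - 9 = -15)
(d(-56, U(-1)) + 1946)/(3750 + 2655) = (-15 + 1946)/(3750 + 2655) = 1931/6405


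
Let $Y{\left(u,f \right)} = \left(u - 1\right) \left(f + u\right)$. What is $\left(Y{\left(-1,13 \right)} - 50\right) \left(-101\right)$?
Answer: $7474$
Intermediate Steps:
$Y{\left(u,f \right)} = \left(-1 + u\right) \left(f + u\right)$
$\left(Y{\left(-1,13 \right)} - 50\right) \left(-101\right) = \left(\left(\left(-1\right)^{2} - 13 - -1 + 13 \left(-1\right)\right) - 50\right) \left(-101\right) = \left(\left(1 - 13 + 1 - 13\right) - 50\right) \left(-101\right) = \left(-24 - 50\right) \left(-101\right) = \left(-74\right) \left(-101\right) = 7474$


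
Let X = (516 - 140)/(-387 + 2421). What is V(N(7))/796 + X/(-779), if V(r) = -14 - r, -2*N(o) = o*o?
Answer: 16337807/1261250856 ≈ 0.012954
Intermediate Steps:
N(o) = -o²/2 (N(o) = -o*o/2 = -o²/2)
X = 188/1017 (X = 376/2034 = 376*(1/2034) = 188/1017 ≈ 0.18486)
V(N(7))/796 + X/(-779) = (-14 - (-1)*7²/2)/796 + (188/1017)/(-779) = (-14 - (-1)*49/2)*(1/796) + (188/1017)*(-1/779) = (-14 - 1*(-49/2))*(1/796) - 188/792243 = (-14 + 49/2)*(1/796) - 188/792243 = (21/2)*(1/796) - 188/792243 = 21/1592 - 188/792243 = 16337807/1261250856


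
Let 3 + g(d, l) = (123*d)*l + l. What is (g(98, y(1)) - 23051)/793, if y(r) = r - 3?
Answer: -3628/61 ≈ -59.475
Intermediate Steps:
y(r) = -3 + r
g(d, l) = -3 + l + 123*d*l (g(d, l) = -3 + ((123*d)*l + l) = -3 + (123*d*l + l) = -3 + (l + 123*d*l) = -3 + l + 123*d*l)
(g(98, y(1)) - 23051)/793 = ((-3 + (-3 + 1) + 123*98*(-3 + 1)) - 23051)/793 = ((-3 - 2 + 123*98*(-2)) - 23051)*(1/793) = ((-3 - 2 - 24108) - 23051)*(1/793) = (-24113 - 23051)*(1/793) = -47164*1/793 = -3628/61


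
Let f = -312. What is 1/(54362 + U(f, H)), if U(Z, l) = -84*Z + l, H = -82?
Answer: 1/80488 ≈ 1.2424e-5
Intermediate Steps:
U(Z, l) = l - 84*Z
1/(54362 + U(f, H)) = 1/(54362 + (-82 - 84*(-312))) = 1/(54362 + (-82 + 26208)) = 1/(54362 + 26126) = 1/80488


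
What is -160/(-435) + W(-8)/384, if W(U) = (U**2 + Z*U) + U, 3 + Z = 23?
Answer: 45/464 ≈ 0.096983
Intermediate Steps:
Z = 20 (Z = -3 + 23 = 20)
W(U) = U**2 + 21*U (W(U) = (U**2 + 20*U) + U = U**2 + 21*U)
-160/(-435) + W(-8)/384 = -160/(-435) - 8*(21 - 8)/384 = -160*(-1/435) - 8*13*(1/384) = 32/87 - 104*1/384 = 32/87 - 13/48 = 45/464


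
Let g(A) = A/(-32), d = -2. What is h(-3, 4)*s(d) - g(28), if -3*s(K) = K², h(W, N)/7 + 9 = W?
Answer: 903/8 ≈ 112.88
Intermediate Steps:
h(W, N) = -63 + 7*W
s(K) = -K²/3
g(A) = -A/32 (g(A) = A*(-1/32) = -A/32)
h(-3, 4)*s(d) - g(28) = (-63 + 7*(-3))*(-⅓*(-2)²) - (-1)*28/32 = (-63 - 21)*(-⅓*4) - 1*(-7/8) = -84*(-4/3) + 7/8 = 112 + 7/8 = 903/8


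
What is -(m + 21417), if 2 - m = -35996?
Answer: -57415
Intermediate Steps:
m = 35998 (m = 2 - 1*(-35996) = 2 + 35996 = 35998)
-(m + 21417) = -(35998 + 21417) = -1*57415 = -57415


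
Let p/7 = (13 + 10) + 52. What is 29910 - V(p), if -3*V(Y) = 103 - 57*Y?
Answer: 59908/3 ≈ 19969.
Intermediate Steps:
p = 525 (p = 7*((13 + 10) + 52) = 7*(23 + 52) = 7*75 = 525)
V(Y) = -103/3 + 19*Y (V(Y) = -(103 - 57*Y)/3 = -103/3 + 19*Y)
29910 - V(p) = 29910 - (-103/3 + 19*525) = 29910 - (-103/3 + 9975) = 29910 - 1*29822/3 = 29910 - 29822/3 = 59908/3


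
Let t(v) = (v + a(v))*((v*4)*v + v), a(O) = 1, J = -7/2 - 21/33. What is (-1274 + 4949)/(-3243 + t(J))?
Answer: -6521900/6113147 ≈ -1.0669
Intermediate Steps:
J = -91/22 (J = -7*½ - 21*1/33 = -7/2 - 7/11 = -91/22 ≈ -4.1364)
t(v) = (1 + v)*(v + 4*v²) (t(v) = (v + 1)*((v*4)*v + v) = (1 + v)*((4*v)*v + v) = (1 + v)*(4*v² + v) = (1 + v)*(v + 4*v²))
(-1274 + 4949)/(-3243 + t(J)) = (-1274 + 4949)/(-3243 - 91*(1 + 4*(-91/22)² + 5*(-91/22))/22) = 3675/(-3243 - 91*(1 + 4*(8281/484) - 455/22)/22) = 3675/(-3243 - 91*(1 + 8281/121 - 455/22)/22) = 3675/(-3243 - 91/22*11799/242) = 3675/(-3243 - 1073709/5324) = 3675/(-18339441/5324) = 3675*(-5324/18339441) = -6521900/6113147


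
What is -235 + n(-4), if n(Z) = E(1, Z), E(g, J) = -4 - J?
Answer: -235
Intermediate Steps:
n(Z) = -4 - Z
-235 + n(-4) = -235 + (-4 - 1*(-4)) = -235 + (-4 + 4) = -235 + 0 = -235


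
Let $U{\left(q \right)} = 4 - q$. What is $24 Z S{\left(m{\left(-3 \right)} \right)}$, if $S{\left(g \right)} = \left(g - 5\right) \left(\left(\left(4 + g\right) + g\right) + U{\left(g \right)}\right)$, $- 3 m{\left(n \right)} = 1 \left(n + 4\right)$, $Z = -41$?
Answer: $\frac{120704}{3} \approx 40235.0$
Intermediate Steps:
$m{\left(n \right)} = - \frac{4}{3} - \frac{n}{3}$ ($m{\left(n \right)} = - \frac{1 \left(n + 4\right)}{3} = - \frac{1 \left(4 + n\right)}{3} = - \frac{4 + n}{3} = - \frac{4}{3} - \frac{n}{3}$)
$S{\left(g \right)} = \left(-5 + g\right) \left(8 + g\right)$ ($S{\left(g \right)} = \left(g - 5\right) \left(\left(\left(4 + g\right) + g\right) - \left(-4 + g\right)\right) = \left(-5 + g\right) \left(\left(4 + 2 g\right) - \left(-4 + g\right)\right) = \left(-5 + g\right) \left(8 + g\right)$)
$24 Z S{\left(m{\left(-3 \right)} \right)} = 24 \left(-41\right) \left(-40 + \left(- \frac{4}{3} - -1\right)^{2} + 3 \left(- \frac{4}{3} - -1\right)\right) = - 984 \left(-40 + \left(- \frac{4}{3} + 1\right)^{2} + 3 \left(- \frac{4}{3} + 1\right)\right) = - 984 \left(-40 + \left(- \frac{1}{3}\right)^{2} + 3 \left(- \frac{1}{3}\right)\right) = - 984 \left(-40 + \frac{1}{9} - 1\right) = \left(-984\right) \left(- \frac{368}{9}\right) = \frac{120704}{3}$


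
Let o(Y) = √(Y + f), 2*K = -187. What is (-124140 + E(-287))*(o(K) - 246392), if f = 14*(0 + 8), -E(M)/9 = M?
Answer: 29950672344 - 121557*√74/2 ≈ 2.9950e+10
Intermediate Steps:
K = -187/2 (K = (½)*(-187) = -187/2 ≈ -93.500)
E(M) = -9*M
f = 112 (f = 14*8 = 112)
o(Y) = √(112 + Y) (o(Y) = √(Y + 112) = √(112 + Y))
(-124140 + E(-287))*(o(K) - 246392) = (-124140 - 9*(-287))*(√(112 - 187/2) - 246392) = (-124140 + 2583)*(√(37/2) - 246392) = -121557*(√74/2 - 246392) = -121557*(-246392 + √74/2) = 29950672344 - 121557*√74/2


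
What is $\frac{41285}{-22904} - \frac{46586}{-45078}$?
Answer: $- \frac{397019743}{516233256} \approx -0.76907$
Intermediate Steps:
$\frac{41285}{-22904} - \frac{46586}{-45078} = 41285 \left(- \frac{1}{22904}\right) - - \frac{23293}{22539} = - \frac{41285}{22904} + \frac{23293}{22539} = - \frac{397019743}{516233256}$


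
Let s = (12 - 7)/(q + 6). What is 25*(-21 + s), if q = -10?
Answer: -2225/4 ≈ -556.25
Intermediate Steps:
s = -5/4 (s = (12 - 7)/(-10 + 6) = 5/(-4) = 5*(-1/4) = -5/4 ≈ -1.2500)
25*(-21 + s) = 25*(-21 - 5/4) = 25*(-89/4) = -2225/4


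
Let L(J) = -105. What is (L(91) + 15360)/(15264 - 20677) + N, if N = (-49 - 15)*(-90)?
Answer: 31163625/5413 ≈ 5757.2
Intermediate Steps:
N = 5760 (N = -64*(-90) = 5760)
(L(91) + 15360)/(15264 - 20677) + N = (-105 + 15360)/(15264 - 20677) + 5760 = 15255/(-5413) + 5760 = 15255*(-1/5413) + 5760 = -15255/5413 + 5760 = 31163625/5413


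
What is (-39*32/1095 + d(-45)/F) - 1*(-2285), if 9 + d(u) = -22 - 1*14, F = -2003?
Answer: 1669735252/731095 ≈ 2283.9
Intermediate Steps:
d(u) = -45 (d(u) = -9 + (-22 - 1*14) = -9 + (-22 - 14) = -9 - 36 = -45)
(-39*32/1095 + d(-45)/F) - 1*(-2285) = (-39*32/1095 - 45/(-2003)) - 1*(-2285) = (-1248*1/1095 - 45*(-1/2003)) + 2285 = (-416/365 + 45/2003) + 2285 = -816823/731095 + 2285 = 1669735252/731095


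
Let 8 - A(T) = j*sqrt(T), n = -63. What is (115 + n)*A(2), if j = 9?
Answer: 416 - 468*sqrt(2) ≈ -245.85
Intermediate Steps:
A(T) = 8 - 9*sqrt(T)
(115 + n)*A(2) = (115 - 63)*(8 - 9*sqrt(2)) = 52*(8 - 9*sqrt(2)) = 416 - 468*sqrt(2)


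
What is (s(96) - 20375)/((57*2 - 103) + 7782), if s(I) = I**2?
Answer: -11159/7793 ≈ -1.4319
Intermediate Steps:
(s(96) - 20375)/((57*2 - 103) + 7782) = (96**2 - 20375)/((57*2 - 103) + 7782) = (9216 - 20375)/((114 - 103) + 7782) = -11159/(11 + 7782) = -11159/7793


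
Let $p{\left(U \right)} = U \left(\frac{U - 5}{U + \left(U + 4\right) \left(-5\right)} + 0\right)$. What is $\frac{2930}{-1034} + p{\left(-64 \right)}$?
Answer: $\frac{484333}{30503} \approx 15.878$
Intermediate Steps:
$p{\left(U \right)} = \frac{U \left(-5 + U\right)}{-20 - 4 U}$ ($p{\left(U \right)} = U \left(\frac{-5 + U}{U + \left(4 + U\right) \left(-5\right)} + 0\right) = U \left(\frac{-5 + U}{U - \left(20 + 5 U\right)} + 0\right) = U \left(\frac{-5 + U}{-20 - 4 U} + 0\right) = U \frac{-5 + U}{-20 - 4 U} = \frac{U \left(-5 + U\right)}{-20 - 4 U}$)
$\frac{2930}{-1034} + p{\left(-64 \right)} = \frac{2930}{-1034} + \frac{1}{4} \left(-64\right) \frac{1}{5 - 64} \left(5 - -64\right) = 2930 \left(- \frac{1}{1034}\right) + \frac{1}{4} \left(-64\right) \frac{1}{-59} \left(5 + 64\right) = - \frac{1465}{517} + \frac{1}{4} \left(-64\right) \left(- \frac{1}{59}\right) 69 = - \frac{1465}{517} + \frac{1104}{59} = \frac{484333}{30503}$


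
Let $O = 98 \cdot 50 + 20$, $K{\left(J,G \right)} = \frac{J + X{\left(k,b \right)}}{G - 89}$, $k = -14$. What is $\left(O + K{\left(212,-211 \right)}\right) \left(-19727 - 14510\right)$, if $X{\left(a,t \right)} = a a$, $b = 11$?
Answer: $- \frac{4209986942}{25} \approx -1.684 \cdot 10^{8}$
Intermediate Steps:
$X{\left(a,t \right)} = a^{2}$
$K{\left(J,G \right)} = \frac{196 + J}{-89 + G}$ ($K{\left(J,G \right)} = \frac{J + \left(-14\right)^{2}}{G - 89} = \frac{J + 196}{-89 + G} = \frac{196 + J}{-89 + G}$)
$O = 4920$ ($O = 4900 + 20 = 4920$)
$\left(O + K{\left(212,-211 \right)}\right) \left(-19727 - 14510\right) = \left(4920 + \frac{196 + 212}{-89 - 211}\right) \left(-19727 - 14510\right) = \left(4920 + \frac{1}{-300} \cdot 408\right) \left(-34237\right) = \left(4920 - \frac{34}{25}\right) \left(-34237\right) = \frac{122966}{25} \left(-34237\right) = - \frac{4209986942}{25}$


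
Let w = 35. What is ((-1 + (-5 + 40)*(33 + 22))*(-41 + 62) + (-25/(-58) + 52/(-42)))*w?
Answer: 246055445/174 ≈ 1.4141e+6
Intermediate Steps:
((-1 + (-5 + 40)*(33 + 22))*(-41 + 62) + (-25/(-58) + 52/(-42)))*w = ((-1 + (-5 + 40)*(33 + 22))*(-41 + 62) + (-25/(-58) + 52/(-42)))*35 = ((-1 + 35*55)*21 + (-25*(-1/58) + 52*(-1/42)))*35 = ((-1 + 1925)*21 + (25/58 - 26/21))*35 = (1924*21 - 983/1218)*35 = (40404 - 983/1218)*35 = (49211089/1218)*35 = 246055445/174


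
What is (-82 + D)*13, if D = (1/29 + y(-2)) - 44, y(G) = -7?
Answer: -50128/29 ≈ -1728.6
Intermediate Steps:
D = -1478/29 (D = (1/29 - 7) - 44 = -202/29 - 44 = -1478/29 ≈ -50.966)
(-82 + D)*13 = (-82 - 1478/29)*13 = -3856/29*13 = -50128/29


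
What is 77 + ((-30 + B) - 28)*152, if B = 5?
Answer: -7979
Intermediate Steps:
77 + ((-30 + B) - 28)*152 = 77 + ((-30 + 5) - 28)*152 = 77 + (-25 - 28)*152 = 77 - 53*152 = 77 - 8056 = -7979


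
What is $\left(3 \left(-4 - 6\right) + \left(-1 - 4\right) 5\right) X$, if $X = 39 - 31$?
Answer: $-440$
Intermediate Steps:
$X = 8$
$\left(3 \left(-4 - 6\right) + \left(-1 - 4\right) 5\right) X = \left(3 \left(-4 - 6\right) + \left(-1 - 4\right) 5\right) 8 = \left(3 \left(-10\right) - 25\right) 8 = \left(-30 - 25\right) 8 = \left(-55\right) 8 = -440$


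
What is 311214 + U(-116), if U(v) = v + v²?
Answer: 324554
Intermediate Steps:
311214 + U(-116) = 311214 - 116*(1 - 116) = 311214 - 116*(-115) = 311214 + 13340 = 324554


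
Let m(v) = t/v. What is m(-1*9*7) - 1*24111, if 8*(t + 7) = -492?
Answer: -3037849/126 ≈ -24110.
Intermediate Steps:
t = -137/2 (t = -7 + (⅛)*(-492) = -7 - 123/2 = -137/2 ≈ -68.500)
m(v) = -137/(2*v)
m(-1*9*7) - 1*24111 = -137/(2*(-1*9*7)) - 1*24111 = -137/(2*((-9*7))) - 24111 = -137/2/(-63) - 24111 = -137/2*(-1/63) - 24111 = 137/126 - 24111 = -3037849/126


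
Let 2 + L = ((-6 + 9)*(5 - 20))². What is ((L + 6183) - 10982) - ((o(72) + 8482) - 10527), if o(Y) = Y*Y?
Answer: -5915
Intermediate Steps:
o(Y) = Y²
L = 2023 (L = -2 + ((-6 + 9)*(5 - 20))² = -2 + (3*(-15))² = -2 + (-45)² = -2 + 2025 = 2023)
((L + 6183) - 10982) - ((o(72) + 8482) - 10527) = ((2023 + 6183) - 10982) - ((72² + 8482) - 10527) = (8206 - 10982) - ((5184 + 8482) - 10527) = -2776 - (13666 - 10527) = -2776 - 1*3139 = -2776 - 3139 = -5915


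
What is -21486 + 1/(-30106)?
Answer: -646857517/30106 ≈ -21486.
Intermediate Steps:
-21486 + 1/(-30106) = -21486 - 1/30106 = -646857517/30106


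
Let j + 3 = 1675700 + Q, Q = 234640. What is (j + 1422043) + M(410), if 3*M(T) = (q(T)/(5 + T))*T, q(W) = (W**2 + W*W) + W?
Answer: 857364640/249 ≈ 3.4432e+6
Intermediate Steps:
j = 1910337 (j = -3 + (1675700 + 234640) = -3 + 1910340 = 1910337)
q(W) = W + 2*W**2 (q(W) = (W**2 + W**2) + W = 2*W**2 + W = W + 2*W**2)
M(T) = T**2*(1 + 2*T)/(3*(5 + T)) (M(T) = (((T*(1 + 2*T))/(5 + T))*T)/3 = ((T*(1 + 2*T)/(5 + T))*T)/3 = (T**2*(1 + 2*T)/(5 + T))/3 = T**2*(1 + 2*T)/(3*(5 + T)))
(j + 1422043) + M(410) = (1910337 + 1422043) + (1/3)*410**2*(1 + 2*410)/(5 + 410) = 3332380 + (1/3)*168100*(1 + 820)/415 = 3332380 + (1/3)*168100*(1/415)*821 = 3332380 + 27602020/249 = 857364640/249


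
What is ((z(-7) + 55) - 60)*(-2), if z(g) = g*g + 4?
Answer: -96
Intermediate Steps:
z(g) = 4 + g**2 (z(g) = g**2 + 4 = 4 + g**2)
((z(-7) + 55) - 60)*(-2) = (((4 + (-7)**2) + 55) - 60)*(-2) = (((4 + 49) + 55) - 60)*(-2) = ((53 + 55) - 60)*(-2) = (108 - 60)*(-2) = 48*(-2) = -96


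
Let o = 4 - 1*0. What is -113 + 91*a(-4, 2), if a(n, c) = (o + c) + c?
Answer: 615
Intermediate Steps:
o = 4 (o = 4 + 0 = 4)
a(n, c) = 4 + 2*c (a(n, c) = (4 + c) + c = 4 + 2*c)
-113 + 91*a(-4, 2) = -113 + 91*(4 + 2*2) = -113 + 91*(4 + 4) = -113 + 91*8 = -113 + 728 = 615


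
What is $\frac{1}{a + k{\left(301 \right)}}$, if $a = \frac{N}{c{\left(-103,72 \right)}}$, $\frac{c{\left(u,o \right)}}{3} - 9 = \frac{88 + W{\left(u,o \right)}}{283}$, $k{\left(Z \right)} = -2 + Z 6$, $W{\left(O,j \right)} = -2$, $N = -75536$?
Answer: $- \frac{7899}{7126892} \approx -0.0011083$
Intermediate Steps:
$k{\left(Z \right)} = -2 + 6 Z$
$c{\left(u,o \right)} = \frac{7899}{283}$ ($c{\left(u,o \right)} = 27 + 3 \frac{88 - 2}{283} = 27 + 3 \cdot 86 \cdot \frac{1}{283} = 27 + 3 \cdot \frac{86}{283} = 27 + \frac{258}{283} = \frac{7899}{283}$)
$a = - \frac{21376688}{7899}$ ($a = - \frac{75536}{\frac{7899}{283}} = \left(-75536\right) \frac{283}{7899} = - \frac{21376688}{7899} \approx -2706.3$)
$\frac{1}{a + k{\left(301 \right)}} = \frac{1}{- \frac{21376688}{7899} + \left(-2 + 6 \cdot 301\right)} = \frac{1}{- \frac{21376688}{7899} + \left(-2 + 1806\right)} = \frac{1}{- \frac{21376688}{7899} + 1804} = \frac{1}{- \frac{7126892}{7899}} = - \frac{7899}{7126892}$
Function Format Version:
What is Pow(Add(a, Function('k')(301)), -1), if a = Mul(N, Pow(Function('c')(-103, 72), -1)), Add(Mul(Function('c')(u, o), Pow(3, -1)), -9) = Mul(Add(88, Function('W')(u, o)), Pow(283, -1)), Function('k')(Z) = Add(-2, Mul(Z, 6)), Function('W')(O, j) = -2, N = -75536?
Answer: Rational(-7899, 7126892) ≈ -0.0011083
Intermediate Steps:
Function('k')(Z) = Add(-2, Mul(6, Z))
Function('c')(u, o) = Rational(7899, 283) (Function('c')(u, o) = Add(27, Mul(3, Mul(Add(88, -2), Pow(283, -1)))) = Add(27, Mul(3, Mul(86, Rational(1, 283)))) = Add(27, Mul(3, Rational(86, 283))) = Add(27, Rational(258, 283)) = Rational(7899, 283))
a = Rational(-21376688, 7899) (a = Mul(-75536, Pow(Rational(7899, 283), -1)) = Mul(-75536, Rational(283, 7899)) = Rational(-21376688, 7899) ≈ -2706.3)
Pow(Add(a, Function('k')(301)), -1) = Pow(Add(Rational(-21376688, 7899), Add(-2, Mul(6, 301))), -1) = Pow(Add(Rational(-21376688, 7899), Add(-2, 1806)), -1) = Pow(Add(Rational(-21376688, 7899), 1804), -1) = Pow(Rational(-7126892, 7899), -1) = Rational(-7899, 7126892)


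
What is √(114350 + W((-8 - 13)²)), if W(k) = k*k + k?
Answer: 2*√77318 ≈ 556.12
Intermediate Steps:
W(k) = k + k² (W(k) = k² + k = k + k²)
√(114350 + W((-8 - 13)²)) = √(114350 + (-8 - 13)²*(1 + (-8 - 13)²)) = √(114350 + (-21)²*(1 + (-21)²)) = √(114350 + 441*(1 + 441)) = √(114350 + 441*442) = √(114350 + 194922) = √309272 = 2*√77318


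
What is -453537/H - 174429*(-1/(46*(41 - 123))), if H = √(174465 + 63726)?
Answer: -174429/3772 - 151179*√238191/79397 ≈ -975.53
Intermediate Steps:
H = √238191 ≈ 488.05
-453537/H - 174429*(-1/(46*(41 - 123))) = -453537*√238191/238191 - 174429*(-1/(46*(41 - 123))) = -151179*√238191/79397 - 174429/((-46*(-82))) = -151179*√238191/79397 - 174429/3772 = -174429/3772 - 151179*√238191/79397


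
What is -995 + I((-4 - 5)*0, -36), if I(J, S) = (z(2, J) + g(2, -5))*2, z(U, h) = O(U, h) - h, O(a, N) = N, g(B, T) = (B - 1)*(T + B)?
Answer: -1001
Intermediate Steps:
g(B, T) = (-1 + B)*(B + T)
z(U, h) = 0 (z(U, h) = h - h = 0)
I(J, S) = -6 (I(J, S) = (0 + (2² - 1*2 - 1*(-5) + 2*(-5)))*2 = (0 + (4 - 2 + 5 - 10))*2 = (0 - 3)*2 = -3*2 = -6)
-995 + I((-4 - 5)*0, -36) = -995 - 6 = -1001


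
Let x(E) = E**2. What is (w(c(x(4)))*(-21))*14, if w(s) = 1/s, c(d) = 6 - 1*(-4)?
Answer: -147/5 ≈ -29.400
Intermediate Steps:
c(d) = 10 (c(d) = 6 + 4 = 10)
w(s) = 1/s
(w(c(x(4)))*(-21))*14 = (-21/10)*14 = ((1/10)*(-21))*14 = -21/10*14 = -147/5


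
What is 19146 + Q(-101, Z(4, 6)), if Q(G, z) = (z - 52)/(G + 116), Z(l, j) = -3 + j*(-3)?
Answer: 287117/15 ≈ 19141.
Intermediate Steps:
Z(l, j) = -3 - 3*j
Q(G, z) = (-52 + z)/(116 + G)
19146 + Q(-101, Z(4, 6)) = 19146 + (-52 + (-3 - 3*6))/(116 - 101) = 19146 + (-52 + (-3 - 18))/15 = 19146 + (-52 - 21)/15 = 19146 + (1/15)*(-73) = 19146 - 73/15 = 287117/15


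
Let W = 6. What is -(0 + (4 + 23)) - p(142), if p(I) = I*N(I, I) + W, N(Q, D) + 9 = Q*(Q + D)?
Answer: -5725331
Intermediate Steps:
N(Q, D) = -9 + Q*(D + Q) (N(Q, D) = -9 + Q*(Q + D) = -9 + Q*(D + Q))
p(I) = 6 + I*(-9 + 2*I²) (p(I) = I*(-9 + I² + I*I) + 6 = I*(-9 + I² + I²) + 6 = I*(-9 + 2*I²) + 6 = 6 + I*(-9 + 2*I²))
-(0 + (4 + 23)) - p(142) = -(0 + (4 + 23)) - (6 + 142*(-9 + 2*142²)) = -(0 + 27) - (6 + 142*(-9 + 2*20164)) = -27 - (6 + 142*(-9 + 40328)) = -1*27 - (6 + 142*40319) = -27 - (6 + 5725298) = -27 - 1*5725304 = -27 - 5725304 = -5725331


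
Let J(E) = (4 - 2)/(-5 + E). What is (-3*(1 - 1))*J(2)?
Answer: 0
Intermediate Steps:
J(E) = 2/(-5 + E)
(-3*(1 - 1))*J(2) = (-3*(1 - 1))*(2/(-5 + 2)) = (-3*0)*(2/(-3)) = 0*(2*(-⅓)) = 0*(-⅔) = 0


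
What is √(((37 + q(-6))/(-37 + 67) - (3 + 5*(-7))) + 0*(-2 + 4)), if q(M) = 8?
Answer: √134/2 ≈ 5.7879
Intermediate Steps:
√(((37 + q(-6))/(-37 + 67) - (3 + 5*(-7))) + 0*(-2 + 4)) = √(((37 + 8)/(-37 + 67) - (3 + 5*(-7))) + 0*(-2 + 4)) = √((45/30 - (3 - 35)) + 0*2) = √((45*(1/30) - 1*(-32)) + 0) = √((3/2 + 32) + 0) = √(67/2 + 0) = √(67/2) = √134/2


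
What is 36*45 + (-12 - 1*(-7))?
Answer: 1615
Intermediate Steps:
36*45 + (-12 - 1*(-7)) = 1620 + (-12 + 7) = 1620 - 5 = 1615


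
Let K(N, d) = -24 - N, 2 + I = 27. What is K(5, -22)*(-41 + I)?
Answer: 464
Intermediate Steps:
I = 25 (I = -2 + 27 = 25)
K(5, -22)*(-41 + I) = (-24 - 1*5)*(-41 + 25) = (-24 - 5)*(-16) = -29*(-16) = 464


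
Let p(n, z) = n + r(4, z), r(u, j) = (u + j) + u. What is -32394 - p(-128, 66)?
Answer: -32340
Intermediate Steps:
r(u, j) = j + 2*u (r(u, j) = (j + u) + u = j + 2*u)
p(n, z) = 8 + n + z (p(n, z) = n + (z + 2*4) = n + (z + 8) = n + (8 + z) = 8 + n + z)
-32394 - p(-128, 66) = -32394 - (8 - 128 + 66) = -32394 - 1*(-54) = -32394 + 54 = -32340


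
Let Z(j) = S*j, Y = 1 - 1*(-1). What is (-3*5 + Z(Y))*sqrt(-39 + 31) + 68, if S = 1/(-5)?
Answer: 68 - 154*I*sqrt(2)/5 ≈ 68.0 - 43.558*I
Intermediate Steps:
Y = 2 (Y = 1 + 1 = 2)
S = -1/5 ≈ -0.20000
Z(j) = -j/5
(-3*5 + Z(Y))*sqrt(-39 + 31) + 68 = (-3*5 - 1/5*2)*sqrt(-39 + 31) + 68 = (-15 - 2/5)*sqrt(-8) + 68 = -154*I*sqrt(2)/5 + 68 = 68 - 154*I*sqrt(2)/5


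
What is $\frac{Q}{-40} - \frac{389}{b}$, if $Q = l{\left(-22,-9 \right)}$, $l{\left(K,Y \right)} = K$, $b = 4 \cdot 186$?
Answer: $\frac{101}{3720} \approx 0.027151$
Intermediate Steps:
$b = 744$
$Q = -22$
$\frac{Q}{-40} - \frac{389}{b} = - \frac{22}{-40} - \frac{389}{744} = \left(-22\right) \left(- \frac{1}{40}\right) - \frac{389}{744} = \frac{11}{20} - \frac{389}{744} = \frac{101}{3720}$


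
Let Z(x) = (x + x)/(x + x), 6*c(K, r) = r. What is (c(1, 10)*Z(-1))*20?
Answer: 100/3 ≈ 33.333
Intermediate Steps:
c(K, r) = r/6
Z(x) = 1 (Z(x) = (2*x)/((2*x)) = (2*x)*(1/(2*x)) = 1)
(c(1, 10)*Z(-1))*20 = (((1/6)*10)*1)*20 = ((5/3)*1)*20 = (5/3)*20 = 100/3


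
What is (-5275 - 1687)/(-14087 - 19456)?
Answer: 6962/33543 ≈ 0.20755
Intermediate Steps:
(-5275 - 1687)/(-14087 - 19456) = -6962/(-33543) = -6962*(-1/33543) = 6962/33543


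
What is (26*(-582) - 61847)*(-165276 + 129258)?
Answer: 2772629622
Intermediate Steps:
(26*(-582) - 61847)*(-165276 + 129258) = (-15132 - 61847)*(-36018) = -76979*(-36018) = 2772629622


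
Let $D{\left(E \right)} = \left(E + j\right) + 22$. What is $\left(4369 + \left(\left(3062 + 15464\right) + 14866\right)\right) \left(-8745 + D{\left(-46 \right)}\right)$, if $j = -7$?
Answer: $-331390536$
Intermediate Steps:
$D{\left(E \right)} = 15 + E$ ($D{\left(E \right)} = \left(E - 7\right) + 22 = \left(-7 + E\right) + 22 = 15 + E$)
$\left(4369 + \left(\left(3062 + 15464\right) + 14866\right)\right) \left(-8745 + D{\left(-46 \right)}\right) = \left(4369 + \left(\left(3062 + 15464\right) + 14866\right)\right) \left(-8745 + \left(15 - 46\right)\right) = \left(4369 + \left(18526 + 14866\right)\right) \left(-8745 - 31\right) = \left(4369 + 33392\right) \left(-8776\right) = 37761 \left(-8776\right) = -331390536$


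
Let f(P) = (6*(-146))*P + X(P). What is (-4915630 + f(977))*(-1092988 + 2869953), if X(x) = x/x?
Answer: -10255719735165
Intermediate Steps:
X(x) = 1
f(P) = 1 - 876*P (f(P) = (6*(-146))*P + 1 = -876*P + 1 = 1 - 876*P)
(-4915630 + f(977))*(-1092988 + 2869953) = (-4915630 + (1 - 876*977))*(-1092988 + 2869953) = (-4915630 + (1 - 855852))*1776965 = (-4915630 - 855851)*1776965 = -5771481*1776965 = -10255719735165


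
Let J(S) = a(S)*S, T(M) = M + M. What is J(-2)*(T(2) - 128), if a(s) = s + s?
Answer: -992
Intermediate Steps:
a(s) = 2*s
T(M) = 2*M
J(S) = 2*S² (J(S) = (2*S)*S = 2*S²)
J(-2)*(T(2) - 128) = (2*(-2)²)*(2*2 - 128) = (2*4)*(4 - 128) = 8*(-124) = -992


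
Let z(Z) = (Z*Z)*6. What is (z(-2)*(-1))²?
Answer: 576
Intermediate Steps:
z(Z) = 6*Z² (z(Z) = Z²*6 = 6*Z²)
(z(-2)*(-1))² = ((6*(-2)²)*(-1))² = ((6*4)*(-1))² = (24*(-1))² = (-24)² = 576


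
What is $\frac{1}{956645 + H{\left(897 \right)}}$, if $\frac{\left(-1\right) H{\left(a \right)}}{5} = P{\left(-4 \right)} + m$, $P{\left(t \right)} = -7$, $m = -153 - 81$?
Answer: $\frac{1}{957850} \approx 1.044 \cdot 10^{-6}$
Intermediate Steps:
$m = -234$
$H{\left(a \right)} = 1205$ ($H{\left(a \right)} = - 5 \left(-7 - 234\right) = \left(-5\right) \left(-241\right) = 1205$)
$\frac{1}{956645 + H{\left(897 \right)}} = \frac{1}{956645 + 1205} = \frac{1}{957850}$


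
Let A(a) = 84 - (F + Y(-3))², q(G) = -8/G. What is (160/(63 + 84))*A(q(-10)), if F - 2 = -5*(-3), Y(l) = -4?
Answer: -13600/147 ≈ -92.517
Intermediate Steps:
F = 17 (F = 2 - 5*(-3) = 2 + 15 = 17)
A(a) = -85 (A(a) = 84 - (17 - 4)² = 84 - 1*13² = 84 - 1*169 = 84 - 169 = -85)
(160/(63 + 84))*A(q(-10)) = (160/(63 + 84))*(-85) = (160/147)*(-85) = -13600/147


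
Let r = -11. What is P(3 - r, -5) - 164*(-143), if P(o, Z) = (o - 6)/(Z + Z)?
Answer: 117256/5 ≈ 23451.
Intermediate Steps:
P(o, Z) = (-6 + o)/(2*Z) (P(o, Z) = (-6 + o)/((2*Z)) = (-6 + o)*(1/(2*Z)) = (-6 + o)/(2*Z))
P(3 - r, -5) - 164*(-143) = (½)*(-6 + (3 - 1*(-11)))/(-5) - 164*(-143) = (½)*(-⅕)*(-6 + (3 + 11)) + 23452 = (½)*(-⅕)*(-6 + 14) + 23452 = (½)*(-⅕)*8 + 23452 = -⅘ + 23452 = 117256/5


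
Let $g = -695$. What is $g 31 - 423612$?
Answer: $-445157$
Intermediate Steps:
$g 31 - 423612 = \left(-695\right) 31 - 423612 = -21545 - 423612 = -445157$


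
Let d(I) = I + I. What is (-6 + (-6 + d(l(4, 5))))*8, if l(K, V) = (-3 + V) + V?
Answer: 16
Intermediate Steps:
l(K, V) = -3 + 2*V
d(I) = 2*I
(-6 + (-6 + d(l(4, 5))))*8 = (-6 + (-6 + 2*(-3 + 2*5)))*8 = (-6 + (-6 + 2*(-3 + 10)))*8 = (-6 + (-6 + 2*7))*8 = (-6 + (-6 + 14))*8 = (-6 + 8)*8 = 2*8 = 16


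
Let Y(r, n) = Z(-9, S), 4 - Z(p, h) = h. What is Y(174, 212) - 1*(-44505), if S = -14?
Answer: 44523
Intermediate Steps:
Z(p, h) = 4 - h
Y(r, n) = 18 (Y(r, n) = 4 - 1*(-14) = 4 + 14 = 18)
Y(174, 212) - 1*(-44505) = 18 - 1*(-44505) = 18 + 44505 = 44523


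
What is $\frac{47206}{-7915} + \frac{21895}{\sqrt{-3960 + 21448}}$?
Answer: $- \frac{47206}{7915} + \frac{21895 \sqrt{1093}}{4372} \approx 159.6$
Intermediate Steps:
$\frac{47206}{-7915} + \frac{21895}{\sqrt{-3960 + 21448}} = 47206 \left(- \frac{1}{7915}\right) + \frac{21895}{\sqrt{17488}} = - \frac{47206}{7915} + \frac{21895}{4 \sqrt{1093}} = - \frac{47206}{7915} + 21895 \frac{\sqrt{1093}}{4372} = - \frac{47206}{7915} + \frac{21895 \sqrt{1093}}{4372}$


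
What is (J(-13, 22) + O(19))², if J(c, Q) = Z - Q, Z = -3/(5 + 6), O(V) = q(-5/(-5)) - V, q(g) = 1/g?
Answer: 196249/121 ≈ 1621.9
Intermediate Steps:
q(g) = 1/g
O(V) = 1 - V (O(V) = 1/(-5/(-5)) - V = 1/(-5*(-⅕)) - V = 1/1 - V = 1 - V)
Z = -3/11 ≈ -0.27273
J(c, Q) = -3/11 - Q
(J(-13, 22) + O(19))² = ((-3/11 - 1*22) + (1 - 1*19))² = ((-3/11 - 22) + (1 - 19))² = (-245/11 - 18)² = (-443/11)² = 196249/121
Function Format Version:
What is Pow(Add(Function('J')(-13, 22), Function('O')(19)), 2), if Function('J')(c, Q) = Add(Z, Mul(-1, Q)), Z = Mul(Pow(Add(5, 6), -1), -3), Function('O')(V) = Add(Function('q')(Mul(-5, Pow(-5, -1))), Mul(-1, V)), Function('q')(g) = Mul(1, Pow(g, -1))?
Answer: Rational(196249, 121) ≈ 1621.9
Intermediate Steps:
Function('q')(g) = Pow(g, -1)
Function('O')(V) = Add(1, Mul(-1, V)) (Function('O')(V) = Add(Pow(Mul(-5, Pow(-5, -1)), -1), Mul(-1, V)) = Add(Pow(Mul(-5, Rational(-1, 5)), -1), Mul(-1, V)) = Add(Pow(1, -1), Mul(-1, V)) = Add(1, Mul(-1, V)))
Z = Rational(-3, 11) (Z = Mul(Pow(11, -1), -3) = Mul(Rational(1, 11), -3) = Rational(-3, 11) ≈ -0.27273)
Function('J')(c, Q) = Add(Rational(-3, 11), Mul(-1, Q))
Pow(Add(Function('J')(-13, 22), Function('O')(19)), 2) = Pow(Add(Add(Rational(-3, 11), Mul(-1, 22)), Add(1, Mul(-1, 19))), 2) = Pow(Add(Add(Rational(-3, 11), -22), Add(1, -19)), 2) = Pow(Add(Rational(-245, 11), -18), 2) = Pow(Rational(-443, 11), 2) = Rational(196249, 121)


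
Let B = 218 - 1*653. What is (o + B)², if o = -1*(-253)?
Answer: 33124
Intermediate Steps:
B = -435 (B = 218 - 653 = -435)
o = 253
(o + B)² = (253 - 435)² = (-182)² = 33124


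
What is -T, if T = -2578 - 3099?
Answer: 5677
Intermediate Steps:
T = -5677
-T = -1*(-5677) = 5677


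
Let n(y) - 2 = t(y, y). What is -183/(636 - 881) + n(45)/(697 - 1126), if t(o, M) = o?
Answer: 66992/105105 ≈ 0.63738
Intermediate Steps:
n(y) = 2 + y
-183/(636 - 881) + n(45)/(697 - 1126) = -183/(636 - 881) + (2 + 45)/(697 - 1126) = -183/(-245) + 47/(-429) = -183*(-1/245) + 47*(-1/429) = 183/245 - 47/429 = 66992/105105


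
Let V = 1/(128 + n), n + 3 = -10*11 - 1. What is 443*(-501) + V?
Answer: -3107201/14 ≈ -2.2194e+5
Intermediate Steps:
n = -114 (n = -3 + (-10*11 - 1) = -3 + (-110 - 1) = -3 - 111 = -114)
V = 1/14 (V = 1/(128 - 114) = 1/14 ≈ 0.071429)
443*(-501) + V = 443*(-501) + 1/14 = -221943 + 1/14 = -3107201/14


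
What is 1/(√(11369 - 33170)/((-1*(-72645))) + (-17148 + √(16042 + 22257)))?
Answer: 72645/(-1245716460 + 72645*√38299 + 13*I*√129) ≈ -5.8989e-5 - 7.0725e-12*I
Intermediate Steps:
1/(√(11369 - 33170)/((-1*(-72645))) + (-17148 + √(16042 + 22257))) = 1/(√(-21801)/72645 + (-17148 + √38299)) = 1/((13*I*√129)*(1/72645) + (-17148 + √38299)) = 1/(13*I*√129/72645 + (-17148 + √38299)) = 1/(-17148 + √38299 + 13*I*√129/72645)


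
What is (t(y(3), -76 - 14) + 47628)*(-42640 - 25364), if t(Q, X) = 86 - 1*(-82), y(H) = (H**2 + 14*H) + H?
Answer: -3250319184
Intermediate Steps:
y(H) = H**2 + 15*H
t(Q, X) = 168 (t(Q, X) = 86 + 82 = 168)
(t(y(3), -76 - 14) + 47628)*(-42640 - 25364) = (168 + 47628)*(-42640 - 25364) = 47796*(-68004) = -3250319184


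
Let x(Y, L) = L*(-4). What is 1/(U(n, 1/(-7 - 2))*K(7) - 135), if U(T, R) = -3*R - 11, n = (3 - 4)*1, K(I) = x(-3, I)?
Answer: 3/491 ≈ 0.0061100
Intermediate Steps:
x(Y, L) = -4*L
K(I) = -4*I
n = -1 (n = -1*1 = -1)
U(T, R) = -11 - 3*R
1/(U(n, 1/(-7 - 2))*K(7) - 135) = 1/((-11 - 3/(-7 - 2))*(-4*7) - 135) = 1/((-11 - 3/(-9))*(-28) - 135) = 1/((-11 - 3*(-⅑))*(-28) - 135) = 1/((-11 + ⅓)*(-28) - 135) = 1/(-32/3*(-28) - 135) = 1/(896/3 - 135) = 1/(491/3) = 3/491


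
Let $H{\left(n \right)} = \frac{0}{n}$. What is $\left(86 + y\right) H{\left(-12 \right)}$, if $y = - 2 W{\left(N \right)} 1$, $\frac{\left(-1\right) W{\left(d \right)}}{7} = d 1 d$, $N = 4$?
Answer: $0$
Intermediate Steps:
$W{\left(d \right)} = - 7 d^{2}$ ($W{\left(d \right)} = - 7 d 1 d = - 7 d d = - 7 d^{2}$)
$H{\left(n \right)} = 0$
$y = 224$ ($y = - 2 \left(- 7 \cdot 4^{2}\right) 1 = - 2 \left(\left(-7\right) 16\right) 1 = \left(-2\right) \left(-112\right) 1 = 224 \cdot 1 = 224$)
$\left(86 + y\right) H{\left(-12 \right)} = \left(86 + 224\right) 0 = 310 \cdot 0 = 0$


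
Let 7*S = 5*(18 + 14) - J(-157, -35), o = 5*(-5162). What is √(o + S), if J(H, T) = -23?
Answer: I*√1263409/7 ≈ 160.57*I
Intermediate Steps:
o = -25810
S = 183/7 (S = (5*(18 + 14) - 1*(-23))/7 = (5*32 + 23)/7 = (160 + 23)/7 = (⅐)*183 = 183/7 ≈ 26.143)
√(o + S) = √(-25810 + 183/7) = √(-180487/7) = I*√1263409/7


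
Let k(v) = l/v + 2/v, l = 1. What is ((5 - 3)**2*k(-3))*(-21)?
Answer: 84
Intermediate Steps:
k(v) = 3/v (k(v) = 1/v + 2/v = 3/v)
((5 - 3)**2*k(-3))*(-21) = ((5 - 3)**2*(3/(-3)))*(-21) = (2**2*(3*(-1/3)))*(-21) = (4*(-1))*(-21) = -4*(-21) = 84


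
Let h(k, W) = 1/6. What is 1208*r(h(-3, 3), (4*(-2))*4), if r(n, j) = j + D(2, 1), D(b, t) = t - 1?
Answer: -38656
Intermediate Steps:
D(b, t) = -1 + t
h(k, W) = ⅙
r(n, j) = j (r(n, j) = j + (-1 + 1) = j + 0 = j)
1208*r(h(-3, 3), (4*(-2))*4) = 1208*((4*(-2))*4) = 1208*(-8*4) = 1208*(-32) = -38656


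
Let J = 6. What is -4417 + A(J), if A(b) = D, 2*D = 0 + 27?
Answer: -8807/2 ≈ -4403.5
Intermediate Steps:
D = 27/2 (D = (0 + 27)/2 = (1/2)*27 = 27/2 ≈ 13.500)
A(b) = 27/2
-4417 + A(J) = -4417 + 27/2 = -8807/2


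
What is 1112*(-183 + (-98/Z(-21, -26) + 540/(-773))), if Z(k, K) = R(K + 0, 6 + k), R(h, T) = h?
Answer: -2010618320/10049 ≈ -2.0008e+5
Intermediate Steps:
Z(k, K) = K (Z(k, K) = K + 0 = K)
1112*(-183 + (-98/Z(-21, -26) + 540/(-773))) = 1112*(-183 + (-98/(-26) + 540/(-773))) = 1112*(-183 + (-98*(-1/26) + 540*(-1/773))) = 1112*(-183 + (49/13 - 540/773)) = 1112*(-183 + 30857/10049) = 1112*(-1808110/10049) = -2010618320/10049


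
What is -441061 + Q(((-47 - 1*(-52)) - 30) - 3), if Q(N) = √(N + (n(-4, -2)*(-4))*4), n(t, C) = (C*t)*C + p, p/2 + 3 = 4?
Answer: -441047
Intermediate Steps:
p = 2 (p = -6 + 2*4 = -6 + 8 = 2)
n(t, C) = 2 + t*C² (n(t, C) = (C*t)*C + 2 = t*C² + 2 = 2 + t*C²)
Q(N) = √(224 + N) (Q(N) = √(N + ((2 - 4*(-2)²)*(-4))*4) = √(N + ((2 - 4*4)*(-4))*4) = √(N + ((2 - 16)*(-4))*4) = √(N - 14*(-4)*4) = √(N + 56*4) = √(N + 224) = √(224 + N))
-441061 + Q(((-47 - 1*(-52)) - 30) - 3) = -441061 + √(224 + (((-47 - 1*(-52)) - 30) - 3)) = -441061 + √(224 + (((-47 + 52) - 30) - 3)) = -441061 + √(224 + ((5 - 30) - 3)) = -441061 + √(224 + (-25 - 3)) = -441061 + √(224 - 28) = -441061 + √196 = -441061 + 14 = -441047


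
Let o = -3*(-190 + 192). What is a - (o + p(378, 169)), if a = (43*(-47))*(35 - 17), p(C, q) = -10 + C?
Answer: -36740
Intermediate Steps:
o = -6 (o = -3*2 = -6)
a = -36378 (a = -2021*18 = -36378)
a - (o + p(378, 169)) = -36378 - (-6 + (-10 + 378)) = -36378 - (-6 + 368) = -36378 - 1*362 = -36378 - 362 = -36740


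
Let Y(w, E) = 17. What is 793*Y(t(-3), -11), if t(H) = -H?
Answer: 13481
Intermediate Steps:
793*Y(t(-3), -11) = 793*17 = 13481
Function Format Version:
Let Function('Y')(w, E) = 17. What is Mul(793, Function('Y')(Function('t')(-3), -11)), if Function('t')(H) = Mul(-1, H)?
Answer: 13481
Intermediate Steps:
Mul(793, Function('Y')(Function('t')(-3), -11)) = Mul(793, 17) = 13481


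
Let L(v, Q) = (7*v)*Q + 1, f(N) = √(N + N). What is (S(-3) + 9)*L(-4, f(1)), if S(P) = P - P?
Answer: 9 - 252*√2 ≈ -347.38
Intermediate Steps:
f(N) = √2*√N (f(N) = √(2*N) = √2*√N)
L(v, Q) = 1 + 7*Q*v (L(v, Q) = 7*Q*v + 1 = 1 + 7*Q*v)
S(P) = 0
(S(-3) + 9)*L(-4, f(1)) = (0 + 9)*(1 + 7*(√2*√1)*(-4)) = 9*(1 + 7*(√2*1)*(-4)) = 9*(1 + 7*√2*(-4)) = 9*(1 - 28*√2) = 9 - 252*√2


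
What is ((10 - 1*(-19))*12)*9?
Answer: 3132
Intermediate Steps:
((10 - 1*(-19))*12)*9 = ((10 + 19)*12)*9 = (29*12)*9 = 348*9 = 3132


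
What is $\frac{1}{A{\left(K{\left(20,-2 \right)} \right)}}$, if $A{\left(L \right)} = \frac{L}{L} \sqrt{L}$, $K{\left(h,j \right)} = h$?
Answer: $\frac{\sqrt{5}}{10} \approx 0.22361$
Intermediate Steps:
$A{\left(L \right)} = \sqrt{L}$ ($A{\left(L \right)} = 1 \sqrt{L} = \sqrt{L}$)
$\frac{1}{A{\left(K{\left(20,-2 \right)} \right)}} = \frac{1}{\sqrt{20}} = \frac{1}{2 \sqrt{5}} = \frac{\sqrt{5}}{10}$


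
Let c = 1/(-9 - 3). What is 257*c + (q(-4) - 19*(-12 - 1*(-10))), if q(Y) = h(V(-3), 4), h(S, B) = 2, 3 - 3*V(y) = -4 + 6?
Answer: 223/12 ≈ 18.583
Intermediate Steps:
V(y) = 1/3 (V(y) = 1 - (-4 + 6)/3 = 1 - 1/3*2 = 1 - 2/3 = 1/3)
q(Y) = 2
c = -1/12 (c = 1/(-12) = -1/12 ≈ -0.083333)
257*c + (q(-4) - 19*(-12 - 1*(-10))) = 257*(-1/12) + (2 - 19*(-12 - 1*(-10))) = -257/12 + (2 - 19*(-12 + 10)) = -257/12 + (2 - 19*(-2)) = -257/12 + (2 + 38) = -257/12 + 40 = 223/12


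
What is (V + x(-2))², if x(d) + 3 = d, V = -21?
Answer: 676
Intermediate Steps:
x(d) = -3 + d
(V + x(-2))² = (-21 + (-3 - 2))² = (-21 - 5)² = (-26)² = 676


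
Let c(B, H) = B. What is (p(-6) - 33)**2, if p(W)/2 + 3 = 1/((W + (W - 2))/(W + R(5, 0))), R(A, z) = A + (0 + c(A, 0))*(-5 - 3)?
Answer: 53824/49 ≈ 1098.4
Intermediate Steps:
R(A, z) = -7*A (R(A, z) = A + (0 + A)*(-5 - 3) = A + A*(-8) = A - 8*A = -7*A)
p(W) = -6 + 2*(-35 + W)/(-2 + 2*W) (p(W) = -6 + 2/(((W + (W - 2))/(W - 7*5))) = -6 + 2/(((W + (-2 + W))/(W - 35))) = -6 + 2/(((-2 + 2*W)/(-35 + W))) = -6 + 2*((-35 + W)/(-2 + 2*W)) = -6 + 2*(-35 + W)/(-2 + 2*W))
(p(-6) - 33)**2 = ((-29 - 5*(-6))/(-1 - 6) - 33)**2 = ((-29 + 30)/(-7) - 33)**2 = (-1/7*1 - 33)**2 = (-1/7 - 33)**2 = (-232/7)**2 = 53824/49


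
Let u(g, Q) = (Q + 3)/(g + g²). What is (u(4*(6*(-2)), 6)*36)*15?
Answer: 405/188 ≈ 2.1543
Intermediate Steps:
u(g, Q) = (3 + Q)/(g + g²)
(u(4*(6*(-2)), 6)*36)*15 = (((3 + 6)/(((4*(6*(-2))))*(1 + 4*(6*(-2)))))*36)*15 = ((9/((4*(-12))*(1 + 4*(-12))))*36)*15 = ((9/(-48*(1 - 48)))*36)*15 = (-1/48*9/(-47)*36)*15 = (-1/48*(-1/47)*9*36)*15 = ((3/752)*36)*15 = (27/188)*15 = 405/188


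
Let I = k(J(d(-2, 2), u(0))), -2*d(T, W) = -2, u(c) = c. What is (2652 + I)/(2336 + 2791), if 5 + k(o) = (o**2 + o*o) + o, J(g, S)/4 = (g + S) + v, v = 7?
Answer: 4727/5127 ≈ 0.92198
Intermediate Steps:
d(T, W) = 1 (d(T, W) = -1/2*(-2) = 1)
J(g, S) = 28 + 4*S + 4*g (J(g, S) = 4*((g + S) + 7) = 4*((S + g) + 7) = 4*(7 + S + g) = 28 + 4*S + 4*g)
k(o) = -5 + o + 2*o**2 (k(o) = -5 + ((o**2 + o*o) + o) = -5 + ((o**2 + o**2) + o) = -5 + (2*o**2 + o) = -5 + (o + 2*o**2) = -5 + o + 2*o**2)
I = 2075 (I = -5 + (28 + 4*0 + 4*1) + 2*(28 + 4*0 + 4*1)**2 = -5 + (28 + 0 + 4) + 2*(28 + 0 + 4)**2 = -5 + 32 + 2*32**2 = -5 + 32 + 2*1024 = -5 + 32 + 2048 = 2075)
(2652 + I)/(2336 + 2791) = (2652 + 2075)/(2336 + 2791) = 4727/5127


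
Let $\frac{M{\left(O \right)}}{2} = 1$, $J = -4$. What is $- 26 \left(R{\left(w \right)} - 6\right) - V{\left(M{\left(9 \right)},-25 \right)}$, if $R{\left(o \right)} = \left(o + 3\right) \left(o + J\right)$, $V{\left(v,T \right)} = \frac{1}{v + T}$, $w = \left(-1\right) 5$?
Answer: $- \frac{7175}{23} \approx -311.96$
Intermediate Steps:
$M{\left(O \right)} = 2$ ($M{\left(O \right)} = 2 \cdot 1 = 2$)
$w = -5$
$V{\left(v,T \right)} = \frac{1}{T + v}$
$R{\left(o \right)} = \left(-4 + o\right) \left(3 + o\right)$ ($R{\left(o \right)} = \left(o + 3\right) \left(o - 4\right) = \left(3 + o\right) \left(-4 + o\right) = \left(-4 + o\right) \left(3 + o\right)$)
$- 26 \left(R{\left(w \right)} - 6\right) - V{\left(M{\left(9 \right)},-25 \right)} = - 26 \left(\left(-12 + \left(-5\right)^{2} - -5\right) - 6\right) - \frac{1}{-25 + 2} = - 26 \left(\left(-12 + 25 + 5\right) - 6\right) - \frac{1}{-23} = - 26 \left(18 - 6\right) - - \frac{1}{23} = \left(-26\right) 12 + \frac{1}{23} = -312 + \frac{1}{23} = - \frac{7175}{23}$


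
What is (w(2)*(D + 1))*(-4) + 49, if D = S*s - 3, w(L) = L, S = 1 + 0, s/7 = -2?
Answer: 177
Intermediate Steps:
s = -14 (s = 7*(-2) = -14)
S = 1
D = -17 (D = 1*(-14) - 3 = -14 - 3 = -17)
(w(2)*(D + 1))*(-4) + 49 = (2*(-17 + 1))*(-4) + 49 = (2*(-16))*(-4) + 49 = -32*(-4) + 49 = 128 + 49 = 177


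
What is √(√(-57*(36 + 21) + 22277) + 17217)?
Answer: √(17217 + 2*√4757) ≈ 131.74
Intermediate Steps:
√(√(-57*(36 + 21) + 22277) + 17217) = √(√(-57*57 + 22277) + 17217) = √(√(-3249 + 22277) + 17217) = √(√19028 + 17217) = √(2*√4757 + 17217) = √(17217 + 2*√4757)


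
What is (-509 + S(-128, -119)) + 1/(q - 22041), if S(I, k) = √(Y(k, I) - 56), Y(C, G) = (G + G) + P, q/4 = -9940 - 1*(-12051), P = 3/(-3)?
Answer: -6920874/13597 + I*√313 ≈ -509.0 + 17.692*I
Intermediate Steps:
P = -1 (P = 3*(-⅓) = -1)
q = 8444 (q = 4*(-9940 - 1*(-12051)) = 4*(-9940 + 12051) = 4*2111 = 8444)
Y(C, G) = -1 + 2*G (Y(C, G) = (G + G) - 1 = 2*G - 1 = -1 + 2*G)
S(I, k) = √(-57 + 2*I) (S(I, k) = √((-1 + 2*I) - 56) = √(-57 + 2*I))
(-509 + S(-128, -119)) + 1/(q - 22041) = (-509 + √(-57 + 2*(-128))) + 1/(8444 - 22041) = (-509 + √(-57 - 256)) + 1/(-13597) = (-509 + √(-313)) - 1/13597 = (-509 + I*√313) - 1/13597 = -6920874/13597 + I*√313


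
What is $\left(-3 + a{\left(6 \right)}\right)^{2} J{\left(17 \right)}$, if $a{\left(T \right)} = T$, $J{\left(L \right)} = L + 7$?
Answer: $216$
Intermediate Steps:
$J{\left(L \right)} = 7 + L$
$\left(-3 + a{\left(6 \right)}\right)^{2} J{\left(17 \right)} = \left(-3 + 6\right)^{2} \left(7 + 17\right) = 3^{2} \cdot 24 = 9 \cdot 24 = 216$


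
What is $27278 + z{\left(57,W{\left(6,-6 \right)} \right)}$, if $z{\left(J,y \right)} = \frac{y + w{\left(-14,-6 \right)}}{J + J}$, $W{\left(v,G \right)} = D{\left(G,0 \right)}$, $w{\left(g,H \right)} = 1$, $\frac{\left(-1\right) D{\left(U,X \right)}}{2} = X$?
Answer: $\frac{3109693}{114} \approx 27278.0$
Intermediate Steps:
$D{\left(U,X \right)} = - 2 X$
$W{\left(v,G \right)} = 0$ ($W{\left(v,G \right)} = \left(-2\right) 0 = 0$)
$z{\left(J,y \right)} = \frac{1 + y}{2 J}$ ($z{\left(J,y \right)} = \frac{y + 1}{J + J} = \frac{1 + y}{2 J}$)
$27278 + z{\left(57,W{\left(6,-6 \right)} \right)} = 27278 + \frac{1 + 0}{2 \cdot 57} = 27278 + \frac{1}{2} \cdot \frac{1}{57} \cdot 1 = 27278 + \frac{1}{114} = \frac{3109693}{114}$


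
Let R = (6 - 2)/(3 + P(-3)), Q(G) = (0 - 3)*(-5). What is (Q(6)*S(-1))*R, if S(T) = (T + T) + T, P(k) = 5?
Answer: -45/2 ≈ -22.500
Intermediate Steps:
Q(G) = 15 (Q(G) = -3*(-5) = 15)
S(T) = 3*T (S(T) = 2*T + T = 3*T)
R = ½ (R = (6 - 2)/(3 + 5) = 4/8 = 4*(⅛) = ½ ≈ 0.50000)
(Q(6)*S(-1))*R = (15*(3*(-1)))*(½) = (15*(-3))*(½) = -45*½ = -45/2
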